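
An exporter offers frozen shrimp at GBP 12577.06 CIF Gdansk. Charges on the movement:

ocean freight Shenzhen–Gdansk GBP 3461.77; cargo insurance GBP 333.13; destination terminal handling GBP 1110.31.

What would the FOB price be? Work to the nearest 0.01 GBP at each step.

Not relevant to the conversion: destination terminal — on the buyer under both terms; not part of either seller's price.
From CIF to FOB, the seller no longer bears: freight, insurance.
FOB price = 12577.06 − 3461.77 − 333.13 = 8782.16

FOB price: GBP 8782.16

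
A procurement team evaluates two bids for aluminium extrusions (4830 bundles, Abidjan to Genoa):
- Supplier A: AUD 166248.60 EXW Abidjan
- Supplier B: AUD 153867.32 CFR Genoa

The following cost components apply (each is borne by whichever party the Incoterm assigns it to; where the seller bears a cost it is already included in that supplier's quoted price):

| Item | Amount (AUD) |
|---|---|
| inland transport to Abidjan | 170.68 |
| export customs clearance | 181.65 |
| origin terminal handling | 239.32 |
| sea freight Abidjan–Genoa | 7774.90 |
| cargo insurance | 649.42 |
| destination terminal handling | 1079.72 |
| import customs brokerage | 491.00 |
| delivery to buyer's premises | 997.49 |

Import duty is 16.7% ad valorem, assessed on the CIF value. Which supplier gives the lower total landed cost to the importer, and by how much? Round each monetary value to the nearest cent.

Supplier A (EXW):
CIF value = EXW price + inland to port + export clearance + origin terminal + freight + insurance = 166248.60 + 170.68 + 181.65 + 239.32 + 7774.90 + 649.42 = 175264.57
Import duty = 175264.57 × 16.7% = 29269.18
Buyer bears (A): 170.68 + 181.65 + 239.32 + 7774.90 + 649.42 + 1079.72 + 491.00 + 997.49 = 11584.18
Landed cost (A) = invoice 166248.60 + 11584.18 + duty 29269.18 = 207101.96
Supplier B (CFR):
CIF value = CFR price + insurance = 153867.32 + 649.42 = 154516.74
Import duty = 154516.74 × 16.7% = 25804.30
Buyer bears (B): 649.42 + 1079.72 + 491.00 + 997.49 = 3217.63
Landed cost (B) = invoice 153867.32 + 3217.63 + duty 25804.30 = 182889.25
Difference = |207101.96 − 182889.25| = 24212.71

Supplier B is cheaper by AUD 24212.71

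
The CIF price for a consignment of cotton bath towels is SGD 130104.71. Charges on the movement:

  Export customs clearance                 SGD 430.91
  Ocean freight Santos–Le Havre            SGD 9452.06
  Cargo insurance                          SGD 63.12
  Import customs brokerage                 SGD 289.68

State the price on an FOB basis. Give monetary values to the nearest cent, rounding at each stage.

FOB price: SGD 120589.53

Not relevant to the conversion: export clearance — on the seller under both CIF and FOB; already in the CIF price and stays in the FOB price. brokerage — on the buyer under both terms; not part of either seller's price.
From CIF to FOB, the seller no longer bears: freight, insurance.
FOB price = 130104.71 − 9452.06 − 63.12 = 120589.53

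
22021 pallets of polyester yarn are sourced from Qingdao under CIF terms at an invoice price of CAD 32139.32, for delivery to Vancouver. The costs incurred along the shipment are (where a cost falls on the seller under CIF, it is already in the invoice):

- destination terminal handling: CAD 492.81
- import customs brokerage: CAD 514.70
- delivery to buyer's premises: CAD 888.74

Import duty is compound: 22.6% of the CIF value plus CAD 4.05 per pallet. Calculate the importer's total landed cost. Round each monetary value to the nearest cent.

CIF: the seller pays costs through ocean freight and marine insurance to the destination port.
The CIF price already equals the CIF value: 32139.32
Ad valorem component: 32139.32 × 22.6% = 7263.49
Specific component: 22021 × 4.05 = 89185.05
Import duty = 7263.49 + 89185.05 = 96448.54
Buyer bears: destination terminal 492.81 + brokerage 514.70 + delivery 888.74 + duty 96448.54 = 98344.79
Landed cost = invoice 32139.32 + 98344.79 = 130484.11

Total landed cost: CAD 130484.11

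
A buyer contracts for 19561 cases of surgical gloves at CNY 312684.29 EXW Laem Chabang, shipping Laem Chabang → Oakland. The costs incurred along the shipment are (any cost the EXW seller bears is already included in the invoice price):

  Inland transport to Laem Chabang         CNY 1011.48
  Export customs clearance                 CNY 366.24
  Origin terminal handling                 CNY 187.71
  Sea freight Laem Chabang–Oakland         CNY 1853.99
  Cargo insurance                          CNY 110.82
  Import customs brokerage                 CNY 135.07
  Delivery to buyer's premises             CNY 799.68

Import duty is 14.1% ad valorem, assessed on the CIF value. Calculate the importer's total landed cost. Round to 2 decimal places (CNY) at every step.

Total landed cost: CNY 361735.53

EXW: the seller makes goods available at their premises; the buyer bears all onward costs.
CIF value = EXW price + inland to port + export clearance + origin terminal + freight + insurance = 312684.29 + 1011.48 + 366.24 + 187.71 + 1853.99 + 110.82 = 316214.53
Import duty = 316214.53 × 14.1% = 44586.25
Buyer bears: inland to port 1011.48 + export clearance 366.24 + origin terminal 187.71 + freight 1853.99 + insurance 110.82 + brokerage 135.07 + delivery 799.68 + duty 44586.25 = 49051.24
Landed cost = invoice 312684.29 + 49051.24 = 361735.53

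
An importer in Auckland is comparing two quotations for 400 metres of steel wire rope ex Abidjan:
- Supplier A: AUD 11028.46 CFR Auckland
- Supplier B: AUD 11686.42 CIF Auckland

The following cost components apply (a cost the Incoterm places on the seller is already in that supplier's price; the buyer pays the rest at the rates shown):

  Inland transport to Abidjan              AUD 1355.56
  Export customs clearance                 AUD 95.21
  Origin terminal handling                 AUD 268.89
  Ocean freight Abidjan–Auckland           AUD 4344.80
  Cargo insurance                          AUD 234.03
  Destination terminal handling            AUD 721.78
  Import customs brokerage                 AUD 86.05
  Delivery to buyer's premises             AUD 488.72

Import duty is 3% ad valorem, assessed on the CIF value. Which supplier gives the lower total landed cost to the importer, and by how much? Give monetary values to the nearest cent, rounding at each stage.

Supplier A is cheaper by AUD 436.65

Supplier A (CFR):
CIF value = CFR price + insurance = 11028.46 + 234.03 = 11262.49
Import duty = 11262.49 × 3% = 337.87
Buyer bears (A): 234.03 + 721.78 + 86.05 + 488.72 = 1530.58
Landed cost (A) = invoice 11028.46 + 1530.58 + duty 337.87 = 12896.91
Supplier B (CIF):
The CIF price already equals the CIF value: 11686.42
Import duty = 11686.42 × 3% = 350.59
Buyer bears (B): 721.78 + 86.05 + 488.72 = 1296.55
Landed cost (B) = invoice 11686.42 + 1296.55 + duty 350.59 = 13333.56
Difference = |12896.91 − 13333.56| = 436.65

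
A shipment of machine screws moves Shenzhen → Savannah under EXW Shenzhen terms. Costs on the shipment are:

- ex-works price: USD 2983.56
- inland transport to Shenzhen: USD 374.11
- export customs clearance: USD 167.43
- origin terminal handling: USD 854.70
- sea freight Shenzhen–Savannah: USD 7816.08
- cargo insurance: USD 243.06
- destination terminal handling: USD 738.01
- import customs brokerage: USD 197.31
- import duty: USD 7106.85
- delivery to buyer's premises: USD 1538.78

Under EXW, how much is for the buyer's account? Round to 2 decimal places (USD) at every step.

EXW: the seller makes goods available at their premises; the buyer bears all onward costs.
Seller's account: goods 2983.56 = 2983.56
Buyer's account: inland to port 374.11 + export clearance 167.43 + origin terminal 854.70 + freight 7816.08 + insurance 243.06 + destination terminal 738.01 + brokerage 197.31 + duty 7106.85 + delivery 1538.78 = 19036.33

Buyer's account: USD 19036.33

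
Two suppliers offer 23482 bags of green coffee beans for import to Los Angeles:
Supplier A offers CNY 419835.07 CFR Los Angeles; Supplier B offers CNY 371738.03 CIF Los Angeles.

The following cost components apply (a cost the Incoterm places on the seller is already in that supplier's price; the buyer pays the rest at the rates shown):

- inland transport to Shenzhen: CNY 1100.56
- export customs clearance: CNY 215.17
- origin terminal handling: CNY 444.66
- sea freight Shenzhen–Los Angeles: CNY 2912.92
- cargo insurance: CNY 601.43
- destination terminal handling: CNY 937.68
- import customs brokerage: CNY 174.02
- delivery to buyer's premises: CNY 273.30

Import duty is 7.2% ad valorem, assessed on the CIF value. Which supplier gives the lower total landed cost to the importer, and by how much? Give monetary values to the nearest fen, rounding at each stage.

Supplier A (CFR):
CIF value = CFR price + insurance = 419835.07 + 601.43 = 420436.50
Import duty = 420436.50 × 7.2% = 30271.43
Buyer bears (A): 601.43 + 937.68 + 174.02 + 273.30 = 1986.43
Landed cost (A) = invoice 419835.07 + 1986.43 + duty 30271.43 = 452092.93
Supplier B (CIF):
The CIF price already equals the CIF value: 371738.03
Import duty = 371738.03 × 7.2% = 26765.14
Buyer bears (B): 937.68 + 174.02 + 273.30 = 1385.00
Landed cost (B) = invoice 371738.03 + 1385.00 + duty 26765.14 = 399888.17
Difference = |452092.93 − 399888.17| = 52204.76

Supplier B is cheaper by CNY 52204.76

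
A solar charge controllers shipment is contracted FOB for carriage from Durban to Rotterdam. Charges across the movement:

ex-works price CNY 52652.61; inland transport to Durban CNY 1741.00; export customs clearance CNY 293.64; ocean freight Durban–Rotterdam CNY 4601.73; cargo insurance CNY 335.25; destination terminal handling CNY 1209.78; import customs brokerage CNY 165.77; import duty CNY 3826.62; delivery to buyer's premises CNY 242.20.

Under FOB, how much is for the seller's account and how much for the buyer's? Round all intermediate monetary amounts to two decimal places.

Seller: CNY 54687.25; buyer: CNY 10381.35

FOB: the seller bears costs until goods are on board at the origin port; the buyer bears freight, insurance and all costs thereafter.
Seller's account: goods 52652.61 + inland to port 1741.00 + export clearance 293.64 = 54687.25
Buyer's account: freight 4601.73 + insurance 335.25 + destination terminal 1209.78 + brokerage 165.77 + duty 3826.62 + delivery 242.20 = 10381.35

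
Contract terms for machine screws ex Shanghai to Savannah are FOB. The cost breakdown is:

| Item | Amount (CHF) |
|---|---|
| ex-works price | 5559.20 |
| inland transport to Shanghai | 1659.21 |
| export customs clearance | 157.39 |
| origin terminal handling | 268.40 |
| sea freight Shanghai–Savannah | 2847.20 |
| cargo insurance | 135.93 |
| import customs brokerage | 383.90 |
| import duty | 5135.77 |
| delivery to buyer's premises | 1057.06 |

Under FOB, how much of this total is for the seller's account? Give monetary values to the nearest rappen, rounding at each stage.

FOB: the seller bears costs until goods are on board at the origin port; the buyer bears freight, insurance and all costs thereafter.
Seller's account: goods 5559.20 + inland to port 1659.21 + export clearance 157.39 + origin terminal 268.40 = 7644.20
Buyer's account: freight 2847.20 + insurance 135.93 + brokerage 383.90 + duty 5135.77 + delivery 1057.06 = 9559.86

Seller's account: CHF 7644.20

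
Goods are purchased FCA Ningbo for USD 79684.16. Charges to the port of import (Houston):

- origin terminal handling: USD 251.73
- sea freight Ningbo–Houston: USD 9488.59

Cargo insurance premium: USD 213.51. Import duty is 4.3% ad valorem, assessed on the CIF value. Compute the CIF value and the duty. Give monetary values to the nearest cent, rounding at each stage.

CIF = FCA price + pre-shipment costs + freight + insurance
CIF = 79684.16 + 251.73 + 9488.59 + 213.51 = 89637.99
Import duty = 89637.99 × 4.3% = 3854.43

CIF value: USD 89637.99; import duty: USD 3854.43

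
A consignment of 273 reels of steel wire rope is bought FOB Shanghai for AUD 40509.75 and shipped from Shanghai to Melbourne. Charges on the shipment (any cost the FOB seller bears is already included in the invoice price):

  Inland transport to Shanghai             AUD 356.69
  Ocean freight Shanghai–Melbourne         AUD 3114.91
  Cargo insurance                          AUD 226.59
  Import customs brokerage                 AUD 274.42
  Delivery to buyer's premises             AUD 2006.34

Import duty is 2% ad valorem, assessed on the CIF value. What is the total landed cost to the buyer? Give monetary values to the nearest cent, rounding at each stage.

FOB: the seller bears costs until goods are on board at the origin port; the buyer bears freight, insurance and all costs thereafter.
Already in the invoice (seller's account under FOB): inland to port — exclude.
CIF value = FOB price + freight + insurance = 40509.75 + 3114.91 + 226.59 = 43851.25
Import duty = 43851.25 × 2% = 877.03
Buyer bears: freight 3114.91 + insurance 226.59 + brokerage 274.42 + delivery 2006.34 + duty 877.03 = 6499.29
Landed cost = invoice 40509.75 + 6499.29 = 47009.04

Total landed cost: AUD 47009.04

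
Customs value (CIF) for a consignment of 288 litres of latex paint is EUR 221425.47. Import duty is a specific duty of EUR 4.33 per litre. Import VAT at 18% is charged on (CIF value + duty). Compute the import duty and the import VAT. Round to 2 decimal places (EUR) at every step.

Import duty = 288 × 4.33 = 1247.04
VAT base = CIF + duty = 221425.47 + 1247.04 = 222672.51
Import VAT = 222672.51 × 18% = 40081.05

Import duty: EUR 1247.04; import VAT: EUR 40081.05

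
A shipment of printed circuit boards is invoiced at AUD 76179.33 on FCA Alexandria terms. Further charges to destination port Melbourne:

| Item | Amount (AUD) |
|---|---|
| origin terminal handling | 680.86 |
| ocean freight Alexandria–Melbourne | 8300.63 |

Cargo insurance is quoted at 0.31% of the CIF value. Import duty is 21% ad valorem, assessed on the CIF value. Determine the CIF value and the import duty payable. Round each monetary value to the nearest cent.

Let C be the CIF value. C = FCA price + pre-shipment costs + freight + 0.31% × C
C − 0.31% × C = 76179.33 + 680.86 + 8300.63
0.9969 × C = 85160.82
C = 85160.82 / 0.9969 = 85425.64
Insurance premium = 0.31% × 85425.64 = 264.82
Import duty = 85425.64 × 21% = 17939.38

CIF value: AUD 85425.64; import duty: AUD 17939.38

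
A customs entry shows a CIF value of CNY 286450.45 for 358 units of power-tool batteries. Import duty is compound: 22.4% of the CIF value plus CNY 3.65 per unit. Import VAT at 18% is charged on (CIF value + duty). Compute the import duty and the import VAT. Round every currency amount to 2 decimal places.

Import duty: CNY 65471.60; import VAT: CNY 63345.97

Ad valorem component: 286450.45 × 22.4% = 64164.90
Specific component: 358 × 3.65 = 1306.70
Import duty = 64164.90 + 1306.70 = 65471.60
VAT base = CIF + duty = 286450.45 + 65471.60 = 351922.05
Import VAT = 351922.05 × 18% = 63345.97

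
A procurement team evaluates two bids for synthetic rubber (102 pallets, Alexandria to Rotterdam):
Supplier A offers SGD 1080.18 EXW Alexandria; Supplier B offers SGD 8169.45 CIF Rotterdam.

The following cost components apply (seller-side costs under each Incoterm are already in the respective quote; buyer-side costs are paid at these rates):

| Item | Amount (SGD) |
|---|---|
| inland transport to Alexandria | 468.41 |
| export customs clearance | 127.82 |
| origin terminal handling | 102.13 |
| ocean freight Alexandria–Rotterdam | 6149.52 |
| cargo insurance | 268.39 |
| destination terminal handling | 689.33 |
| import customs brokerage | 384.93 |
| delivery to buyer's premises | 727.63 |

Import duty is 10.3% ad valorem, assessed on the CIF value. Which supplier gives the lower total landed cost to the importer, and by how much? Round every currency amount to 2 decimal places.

Supplier A (EXW):
CIF value = EXW price + inland to port + export clearance + origin terminal + freight + insurance = 1080.18 + 468.41 + 127.82 + 102.13 + 6149.52 + 268.39 = 8196.45
Import duty = 8196.45 × 10.3% = 844.23
Buyer bears (A): 468.41 + 127.82 + 102.13 + 6149.52 + 268.39 + 689.33 + 384.93 + 727.63 = 8918.16
Landed cost (A) = invoice 1080.18 + 8918.16 + duty 844.23 = 10842.57
Supplier B (CIF):
The CIF price already equals the CIF value: 8169.45
Import duty = 8169.45 × 10.3% = 841.45
Buyer bears (B): 689.33 + 384.93 + 727.63 = 1801.89
Landed cost (B) = invoice 8169.45 + 1801.89 + duty 841.45 = 10812.79
Difference = |10842.57 − 10812.79| = 29.78

Supplier B is cheaper by SGD 29.78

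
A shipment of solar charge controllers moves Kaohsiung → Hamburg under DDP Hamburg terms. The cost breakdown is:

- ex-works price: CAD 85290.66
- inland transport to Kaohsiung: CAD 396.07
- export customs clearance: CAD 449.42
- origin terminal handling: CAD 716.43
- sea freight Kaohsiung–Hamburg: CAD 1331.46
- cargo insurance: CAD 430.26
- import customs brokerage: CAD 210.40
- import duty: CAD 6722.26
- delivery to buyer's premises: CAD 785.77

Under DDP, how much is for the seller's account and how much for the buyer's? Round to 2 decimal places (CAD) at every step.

DDP: the seller bears all costs including import duty.
Seller's account: goods 85290.66 + inland to port 396.07 + export clearance 449.42 + origin terminal 716.43 + freight 1331.46 + insurance 430.26 + brokerage 210.40 + duty 6722.26 + delivery 785.77 = 96332.73
Buyer's account: 0.00

Seller: CAD 96332.73; buyer: CAD 0.00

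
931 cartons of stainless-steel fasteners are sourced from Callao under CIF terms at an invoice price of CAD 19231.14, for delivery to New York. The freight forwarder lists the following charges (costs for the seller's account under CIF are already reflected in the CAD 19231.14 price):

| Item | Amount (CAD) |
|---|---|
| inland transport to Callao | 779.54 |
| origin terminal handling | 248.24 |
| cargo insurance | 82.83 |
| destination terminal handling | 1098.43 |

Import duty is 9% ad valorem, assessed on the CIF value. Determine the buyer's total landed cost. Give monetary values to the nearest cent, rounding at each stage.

CIF: the seller pays costs through ocean freight and marine insurance to the destination port.
Already in the invoice (seller's account under CIF): inland to port, origin terminal, insurance — exclude.
The CIF price already equals the CIF value: 19231.14
Import duty = 19231.14 × 9% = 1730.80
Buyer bears: destination terminal 1098.43 + duty 1730.80 = 2829.23
Landed cost = invoice 19231.14 + 2829.23 = 22060.37

Total landed cost: CAD 22060.37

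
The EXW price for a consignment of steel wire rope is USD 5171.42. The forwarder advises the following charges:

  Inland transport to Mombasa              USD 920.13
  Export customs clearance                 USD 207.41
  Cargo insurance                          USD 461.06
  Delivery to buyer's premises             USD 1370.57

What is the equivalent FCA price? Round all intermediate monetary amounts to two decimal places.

Not relevant to the conversion: insurance, delivery — on the buyer under both terms; not part of either seller's price.
From EXW to FCA, the seller additionally bears: inland to port, export clearance.
FCA price = 5171.42 + 920.13 + 207.41 = 6298.96

FCA price: USD 6298.96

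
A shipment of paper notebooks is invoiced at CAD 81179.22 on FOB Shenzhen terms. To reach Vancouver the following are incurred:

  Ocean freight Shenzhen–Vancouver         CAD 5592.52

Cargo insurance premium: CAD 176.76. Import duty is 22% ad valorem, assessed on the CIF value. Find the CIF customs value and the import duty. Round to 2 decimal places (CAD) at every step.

CIF = FOB price + freight + insurance
CIF = 81179.22 + 5592.52 + 176.76 = 86948.50
Import duty = 86948.50 × 22% = 19128.67

CIF value: CAD 86948.50; import duty: CAD 19128.67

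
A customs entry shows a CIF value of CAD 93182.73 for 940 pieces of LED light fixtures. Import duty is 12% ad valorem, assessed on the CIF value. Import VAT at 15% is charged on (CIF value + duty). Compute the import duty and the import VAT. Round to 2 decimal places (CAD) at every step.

Import duty = 93182.73 × 12% = 11181.93
VAT base = CIF + duty = 93182.73 + 11181.93 = 104364.66
Import VAT = 104364.66 × 15% = 15654.70

Import duty: CAD 11181.93; import VAT: CAD 15654.70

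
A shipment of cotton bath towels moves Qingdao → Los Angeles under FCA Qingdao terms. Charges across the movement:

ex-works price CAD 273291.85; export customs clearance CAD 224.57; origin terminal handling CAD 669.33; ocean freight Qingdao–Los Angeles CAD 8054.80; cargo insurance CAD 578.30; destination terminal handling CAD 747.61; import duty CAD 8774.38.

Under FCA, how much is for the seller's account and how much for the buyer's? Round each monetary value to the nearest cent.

FCA: the seller delivers export-cleared goods to the carrier; the buyer bears costs from that point.
Seller's account: goods 273291.85 + export clearance 224.57 = 273516.42
Buyer's account: origin terminal 669.33 + freight 8054.80 + insurance 578.30 + destination terminal 747.61 + duty 8774.38 = 18824.42

Seller: CAD 273516.42; buyer: CAD 18824.42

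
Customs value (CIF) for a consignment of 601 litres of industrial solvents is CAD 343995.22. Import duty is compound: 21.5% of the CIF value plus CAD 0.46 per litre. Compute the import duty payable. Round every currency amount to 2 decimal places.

Ad valorem component: 343995.22 × 21.5% = 73958.97
Specific component: 601 × 0.46 = 276.46
Import duty = 73958.97 + 276.46 = 74235.43

Import duty: CAD 74235.43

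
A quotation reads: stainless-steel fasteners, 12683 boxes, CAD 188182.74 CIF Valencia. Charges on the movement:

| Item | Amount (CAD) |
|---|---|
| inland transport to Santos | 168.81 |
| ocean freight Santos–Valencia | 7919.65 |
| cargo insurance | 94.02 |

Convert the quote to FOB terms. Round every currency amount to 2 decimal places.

Not relevant to the conversion: inland to port — on the seller under both CIF and FOB; already in the CIF price and stays in the FOB price.
From CIF to FOB, the seller no longer bears: freight, insurance.
FOB price = 188182.74 − 7919.65 − 94.02 = 180169.07

FOB price: CAD 180169.07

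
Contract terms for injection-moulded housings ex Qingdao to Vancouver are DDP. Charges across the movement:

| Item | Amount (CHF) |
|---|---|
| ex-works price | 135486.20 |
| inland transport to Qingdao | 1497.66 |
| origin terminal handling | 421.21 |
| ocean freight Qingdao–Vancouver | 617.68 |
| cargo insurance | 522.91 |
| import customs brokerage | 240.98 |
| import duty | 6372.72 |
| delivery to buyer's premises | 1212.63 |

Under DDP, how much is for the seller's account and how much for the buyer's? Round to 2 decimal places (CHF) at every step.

DDP: the seller bears all costs including import duty.
Seller's account: goods 135486.20 + inland to port 1497.66 + origin terminal 421.21 + freight 617.68 + insurance 522.91 + brokerage 240.98 + duty 6372.72 + delivery 1212.63 = 146371.99
Buyer's account: 0.00

Seller: CHF 146371.99; buyer: CHF 0.00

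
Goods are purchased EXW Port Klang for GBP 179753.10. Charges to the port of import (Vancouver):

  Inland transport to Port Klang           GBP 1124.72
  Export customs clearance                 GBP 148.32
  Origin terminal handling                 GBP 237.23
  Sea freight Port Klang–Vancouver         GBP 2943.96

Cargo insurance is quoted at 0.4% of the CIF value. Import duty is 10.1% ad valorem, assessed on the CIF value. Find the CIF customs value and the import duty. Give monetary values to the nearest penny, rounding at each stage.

CIF value: GBP 184947.12; import duty: GBP 18679.66

Let C be the CIF value. C = EXW price + pre-shipment costs + freight + 0.4% × C
C − 0.4% × C = 179753.10 + 1124.72 + 148.32 + 237.23 + 2943.96
0.996 × C = 184207.33
C = 184207.33 / 0.996 = 184947.12
Insurance premium = 0.4% × 184947.12 = 739.79
Import duty = 184947.12 × 10.1% = 18679.66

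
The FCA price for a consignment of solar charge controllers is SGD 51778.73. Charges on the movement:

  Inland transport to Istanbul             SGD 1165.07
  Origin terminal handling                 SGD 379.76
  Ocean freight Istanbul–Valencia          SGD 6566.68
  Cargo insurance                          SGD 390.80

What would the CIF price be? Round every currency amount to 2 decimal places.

CIF price: SGD 59115.97

Not relevant to the conversion: inland to port — on the seller under both FCA and CIF; already in the FCA price and stays in the CIF price.
From FCA to CIF, the seller additionally bears: origin terminal, freight, insurance.
CIF price = 51778.73 + 379.76 + 6566.68 + 390.80 = 59115.97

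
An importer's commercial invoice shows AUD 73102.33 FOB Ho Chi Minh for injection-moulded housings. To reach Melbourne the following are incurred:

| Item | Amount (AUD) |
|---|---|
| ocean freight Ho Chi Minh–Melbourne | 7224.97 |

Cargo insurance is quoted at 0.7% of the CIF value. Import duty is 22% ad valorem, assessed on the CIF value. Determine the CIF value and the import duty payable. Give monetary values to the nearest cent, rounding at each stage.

CIF value: AUD 80893.55; import duty: AUD 17796.58

Let C be the CIF value. C = FOB price + freight + 0.7% × C
C − 0.7% × C = 73102.33 + 7224.97
0.993 × C = 80327.30
C = 80327.30 / 0.993 = 80893.55
Insurance premium = 0.7% × 80893.55 = 566.25
Import duty = 80893.55 × 22% = 17796.58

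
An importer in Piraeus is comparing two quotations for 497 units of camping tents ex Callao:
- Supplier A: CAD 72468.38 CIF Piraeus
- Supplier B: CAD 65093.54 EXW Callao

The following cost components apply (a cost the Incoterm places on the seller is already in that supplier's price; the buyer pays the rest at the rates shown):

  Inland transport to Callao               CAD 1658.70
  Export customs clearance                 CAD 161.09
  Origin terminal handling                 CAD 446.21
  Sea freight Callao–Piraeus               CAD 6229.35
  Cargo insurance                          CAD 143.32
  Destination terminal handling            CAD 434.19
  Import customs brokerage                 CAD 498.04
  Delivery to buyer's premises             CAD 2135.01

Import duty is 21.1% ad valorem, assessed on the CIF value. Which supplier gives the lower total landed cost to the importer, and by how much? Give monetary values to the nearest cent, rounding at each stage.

Supplier A (CIF):
The CIF price already equals the CIF value: 72468.38
Import duty = 72468.38 × 21.1% = 15290.83
Buyer bears (A): 434.19 + 498.04 + 2135.01 = 3067.24
Landed cost (A) = invoice 72468.38 + 3067.24 + duty 15290.83 = 90826.45
Supplier B (EXW):
CIF value = EXW price + inland to port + export clearance + origin terminal + freight + insurance = 65093.54 + 1658.70 + 161.09 + 446.21 + 6229.35 + 143.32 = 73732.21
Import duty = 73732.21 × 21.1% = 15557.50
Buyer bears (B): 1658.70 + 161.09 + 446.21 + 6229.35 + 143.32 + 434.19 + 498.04 + 2135.01 = 11705.91
Landed cost (B) = invoice 65093.54 + 11705.91 + duty 15557.50 = 92356.95
Difference = |90826.45 − 92356.95| = 1530.50

Supplier A is cheaper by CAD 1530.50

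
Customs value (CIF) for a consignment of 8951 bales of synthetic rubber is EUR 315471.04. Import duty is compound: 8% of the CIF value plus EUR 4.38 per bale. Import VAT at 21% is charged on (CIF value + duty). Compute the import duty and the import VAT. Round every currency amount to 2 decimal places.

Ad valorem component: 315471.04 × 8% = 25237.68
Specific component: 8951 × 4.38 = 39205.38
Import duty = 25237.68 + 39205.38 = 64443.06
VAT base = CIF + duty = 315471.04 + 64443.06 = 379914.10
Import VAT = 379914.10 × 21% = 79781.96

Import duty: EUR 64443.06; import VAT: EUR 79781.96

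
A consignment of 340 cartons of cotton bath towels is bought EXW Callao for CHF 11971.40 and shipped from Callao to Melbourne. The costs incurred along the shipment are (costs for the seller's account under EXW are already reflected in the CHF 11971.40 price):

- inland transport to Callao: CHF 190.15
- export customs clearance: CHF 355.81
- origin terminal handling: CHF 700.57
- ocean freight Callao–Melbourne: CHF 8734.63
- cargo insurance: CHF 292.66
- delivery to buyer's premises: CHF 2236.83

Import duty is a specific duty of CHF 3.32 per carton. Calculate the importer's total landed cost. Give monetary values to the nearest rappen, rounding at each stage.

EXW: the seller makes goods available at their premises; the buyer bears all onward costs.
CIF value = EXW price + inland to port + export clearance + origin terminal + freight + insurance = 11971.40 + 190.15 + 355.81 + 700.57 + 8734.63 + 292.66 = 22245.22
Import duty = 340 × 3.32 = 1128.80
Buyer bears: inland to port 190.15 + export clearance 355.81 + origin terminal 700.57 + freight 8734.63 + insurance 292.66 + delivery 2236.83 + duty 1128.80 = 13639.45
Landed cost = invoice 11971.40 + 13639.45 = 25610.85

Total landed cost: CHF 25610.85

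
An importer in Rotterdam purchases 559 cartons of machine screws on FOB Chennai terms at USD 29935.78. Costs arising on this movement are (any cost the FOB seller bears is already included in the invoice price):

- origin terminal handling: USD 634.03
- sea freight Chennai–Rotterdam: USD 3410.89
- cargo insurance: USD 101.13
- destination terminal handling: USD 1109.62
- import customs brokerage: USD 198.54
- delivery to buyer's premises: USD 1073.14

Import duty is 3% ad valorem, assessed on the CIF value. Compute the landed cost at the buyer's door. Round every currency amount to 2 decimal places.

FOB: the seller bears costs until goods are on board at the origin port; the buyer bears freight, insurance and all costs thereafter.
Already in the invoice (seller's account under FOB): origin terminal — exclude.
CIF value = FOB price + freight + insurance = 29935.78 + 3410.89 + 101.13 = 33447.80
Import duty = 33447.80 × 3% = 1003.43
Buyer bears: freight 3410.89 + insurance 101.13 + destination terminal 1109.62 + brokerage 198.54 + delivery 1073.14 + duty 1003.43 = 6896.75
Landed cost = invoice 29935.78 + 6896.75 = 36832.53

Total landed cost: USD 36832.53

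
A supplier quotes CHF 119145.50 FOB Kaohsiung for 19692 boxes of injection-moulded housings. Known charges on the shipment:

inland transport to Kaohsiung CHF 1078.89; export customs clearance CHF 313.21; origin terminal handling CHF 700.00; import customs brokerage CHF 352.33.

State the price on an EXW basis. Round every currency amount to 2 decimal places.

EXW price: CHF 117053.40

Not relevant to the conversion: brokerage — on the buyer under both terms; not part of either seller's price.
From FOB to EXW, the seller no longer bears: inland to port, export clearance, origin terminal.
EXW price = 119145.50 − 1078.89 − 313.21 − 700.00 = 117053.40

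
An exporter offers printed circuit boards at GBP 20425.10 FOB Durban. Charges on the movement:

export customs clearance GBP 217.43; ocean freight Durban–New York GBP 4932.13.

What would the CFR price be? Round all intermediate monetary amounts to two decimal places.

CFR price: GBP 25357.23

Not relevant to the conversion: export clearance — on the seller under both FOB and CFR; already in the FOB price and stays in the CFR price.
From FOB to CFR, the seller additionally bears: freight.
CFR price = 20425.10 + 4932.13 = 25357.23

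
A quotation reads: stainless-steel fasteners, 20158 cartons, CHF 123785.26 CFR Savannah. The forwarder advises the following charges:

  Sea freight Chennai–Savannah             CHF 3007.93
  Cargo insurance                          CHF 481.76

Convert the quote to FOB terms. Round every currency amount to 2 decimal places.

Not relevant to the conversion: insurance — on the buyer under both terms; not part of either seller's price.
From CFR to FOB, the seller no longer bears: freight.
FOB price = 123785.26 − 3007.93 = 120777.33

FOB price: CHF 120777.33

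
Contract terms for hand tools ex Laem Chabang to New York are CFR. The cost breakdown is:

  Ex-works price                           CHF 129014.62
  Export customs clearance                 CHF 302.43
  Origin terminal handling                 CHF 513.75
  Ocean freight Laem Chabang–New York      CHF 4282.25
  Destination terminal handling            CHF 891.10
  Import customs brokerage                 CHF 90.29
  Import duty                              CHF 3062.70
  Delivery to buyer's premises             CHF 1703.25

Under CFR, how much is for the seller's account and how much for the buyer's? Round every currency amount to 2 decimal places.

Seller: CHF 134113.05; buyer: CHF 5747.34

CFR: the seller pays costs through ocean freight to the destination port, but not insurance.
Seller's account: goods 129014.62 + export clearance 302.43 + origin terminal 513.75 + freight 4282.25 = 134113.05
Buyer's account: destination terminal 891.10 + brokerage 90.29 + duty 3062.70 + delivery 1703.25 = 5747.34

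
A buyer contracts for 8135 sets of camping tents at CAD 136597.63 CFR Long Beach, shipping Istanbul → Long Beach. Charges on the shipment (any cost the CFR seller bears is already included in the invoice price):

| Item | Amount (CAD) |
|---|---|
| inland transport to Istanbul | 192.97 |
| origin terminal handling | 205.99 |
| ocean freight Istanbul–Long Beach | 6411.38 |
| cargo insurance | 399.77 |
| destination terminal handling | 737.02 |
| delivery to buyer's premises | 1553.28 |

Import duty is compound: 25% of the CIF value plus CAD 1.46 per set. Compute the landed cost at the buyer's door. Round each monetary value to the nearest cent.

CFR: the seller pays costs through ocean freight to the destination port, but not insurance.
Already in the invoice (seller's account under CFR): inland to port, origin terminal, freight — exclude.
CIF value = CFR price + insurance = 136597.63 + 399.77 = 136997.40
Ad valorem component: 136997.40 × 25% = 34249.35
Specific component: 8135 × 1.46 = 11877.10
Import duty = 34249.35 + 11877.10 = 46126.45
Buyer bears: insurance 399.77 + destination terminal 737.02 + delivery 1553.28 + duty 46126.45 = 48816.52
Landed cost = invoice 136597.63 + 48816.52 = 185414.15

Total landed cost: CAD 185414.15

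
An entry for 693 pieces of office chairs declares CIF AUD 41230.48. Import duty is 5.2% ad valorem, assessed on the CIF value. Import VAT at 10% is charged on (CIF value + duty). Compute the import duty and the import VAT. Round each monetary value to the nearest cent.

Import duty = 41230.48 × 5.2% = 2143.98
VAT base = CIF + duty = 41230.48 + 2143.98 = 43374.46
Import VAT = 43374.46 × 10% = 4337.45

Import duty: AUD 2143.98; import VAT: AUD 4337.45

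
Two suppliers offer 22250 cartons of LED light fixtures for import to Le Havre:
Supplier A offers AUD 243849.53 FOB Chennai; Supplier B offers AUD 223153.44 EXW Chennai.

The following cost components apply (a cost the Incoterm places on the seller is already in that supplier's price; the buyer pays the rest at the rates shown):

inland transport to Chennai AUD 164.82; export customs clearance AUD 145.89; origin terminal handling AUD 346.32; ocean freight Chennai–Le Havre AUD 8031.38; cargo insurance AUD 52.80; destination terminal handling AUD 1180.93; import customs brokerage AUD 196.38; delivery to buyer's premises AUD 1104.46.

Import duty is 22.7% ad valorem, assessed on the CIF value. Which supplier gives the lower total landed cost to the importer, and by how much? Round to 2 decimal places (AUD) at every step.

Supplier A (FOB):
CIF value = FOB price + freight + insurance = 243849.53 + 8031.38 + 52.80 = 251933.71
Import duty = 251933.71 × 22.7% = 57188.95
Buyer bears (A): 8031.38 + 52.80 + 1180.93 + 196.38 + 1104.46 = 10565.95
Landed cost (A) = invoice 243849.53 + 10565.95 + duty 57188.95 = 311604.43
Supplier B (EXW):
CIF value = EXW price + inland to port + export clearance + origin terminal + freight + insurance = 223153.44 + 164.82 + 145.89 + 346.32 + 8031.38 + 52.80 = 231894.65
Import duty = 231894.65 × 22.7% = 52640.09
Buyer bears (B): 164.82 + 145.89 + 346.32 + 8031.38 + 52.80 + 1180.93 + 196.38 + 1104.46 = 11222.98
Landed cost (B) = invoice 223153.44 + 11222.98 + duty 52640.09 = 287016.51
Difference = |311604.43 − 287016.51| = 24587.92

Supplier B is cheaper by AUD 24587.92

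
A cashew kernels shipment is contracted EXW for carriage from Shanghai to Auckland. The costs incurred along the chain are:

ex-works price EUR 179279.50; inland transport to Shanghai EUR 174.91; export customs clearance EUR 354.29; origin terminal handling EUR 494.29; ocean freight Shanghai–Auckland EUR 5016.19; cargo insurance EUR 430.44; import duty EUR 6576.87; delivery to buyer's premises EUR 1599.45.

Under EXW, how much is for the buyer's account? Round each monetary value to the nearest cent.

EXW: the seller makes goods available at their premises; the buyer bears all onward costs.
Seller's account: goods 179279.50 = 179279.50
Buyer's account: inland to port 174.91 + export clearance 354.29 + origin terminal 494.29 + freight 5016.19 + insurance 430.44 + duty 6576.87 + delivery 1599.45 = 14646.44

Buyer's account: EUR 14646.44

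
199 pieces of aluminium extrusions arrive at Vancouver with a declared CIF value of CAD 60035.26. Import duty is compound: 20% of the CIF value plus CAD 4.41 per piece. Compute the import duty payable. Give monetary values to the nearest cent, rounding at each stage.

Import duty: CAD 12884.64

Ad valorem component: 60035.26 × 20% = 12007.05
Specific component: 199 × 4.41 = 877.59
Import duty = 12007.05 + 877.59 = 12884.64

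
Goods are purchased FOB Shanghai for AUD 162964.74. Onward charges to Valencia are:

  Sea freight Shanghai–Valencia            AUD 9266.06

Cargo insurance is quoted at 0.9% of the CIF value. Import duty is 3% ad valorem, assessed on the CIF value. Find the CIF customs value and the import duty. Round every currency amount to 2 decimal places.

Let C be the CIF value. C = FOB price + freight + 0.9% × C
C − 0.9% × C = 162964.74 + 9266.06
0.991 × C = 172230.80
C = 172230.80 / 0.991 = 173794.95
Insurance premium = 0.9% × 173794.95 = 1564.15
Import duty = 173794.95 × 3% = 5213.85

CIF value: AUD 173794.95; import duty: AUD 5213.85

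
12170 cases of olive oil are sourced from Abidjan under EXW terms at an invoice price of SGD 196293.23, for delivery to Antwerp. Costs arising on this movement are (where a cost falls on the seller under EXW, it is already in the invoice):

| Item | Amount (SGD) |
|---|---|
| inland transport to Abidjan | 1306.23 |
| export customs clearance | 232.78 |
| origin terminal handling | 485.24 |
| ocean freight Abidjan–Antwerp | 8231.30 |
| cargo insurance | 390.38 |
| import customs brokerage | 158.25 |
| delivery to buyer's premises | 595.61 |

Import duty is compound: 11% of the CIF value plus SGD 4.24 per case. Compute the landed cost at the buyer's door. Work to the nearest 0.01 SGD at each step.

Total landed cost: SGD 282057.13

EXW: the seller makes goods available at their premises; the buyer bears all onward costs.
CIF value = EXW price + inland to port + export clearance + origin terminal + freight + insurance = 196293.23 + 1306.23 + 232.78 + 485.24 + 8231.30 + 390.38 = 206939.16
Ad valorem component: 206939.16 × 11% = 22763.31
Specific component: 12170 × 4.24 = 51600.80
Import duty = 22763.31 + 51600.80 = 74364.11
Buyer bears: inland to port 1306.23 + export clearance 232.78 + origin terminal 485.24 + freight 8231.30 + insurance 390.38 + brokerage 158.25 + delivery 595.61 + duty 74364.11 = 85763.90
Landed cost = invoice 196293.23 + 85763.90 = 282057.13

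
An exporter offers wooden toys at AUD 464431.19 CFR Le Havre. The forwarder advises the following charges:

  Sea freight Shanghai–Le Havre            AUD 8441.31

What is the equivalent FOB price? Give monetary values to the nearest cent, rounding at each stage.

From CFR to FOB, the seller no longer bears: freight.
FOB price = 464431.19 − 8441.31 = 455989.88

FOB price: AUD 455989.88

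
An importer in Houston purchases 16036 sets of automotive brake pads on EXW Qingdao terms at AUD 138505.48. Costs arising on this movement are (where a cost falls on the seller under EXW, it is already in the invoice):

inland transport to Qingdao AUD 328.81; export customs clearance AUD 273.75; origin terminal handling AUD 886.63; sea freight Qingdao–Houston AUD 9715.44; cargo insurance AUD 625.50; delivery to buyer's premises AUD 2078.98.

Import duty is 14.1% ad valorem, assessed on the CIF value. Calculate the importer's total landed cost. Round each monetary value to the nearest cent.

Total landed cost: AUD 173611.91

EXW: the seller makes goods available at their premises; the buyer bears all onward costs.
CIF value = EXW price + inland to port + export clearance + origin terminal + freight + insurance = 138505.48 + 328.81 + 273.75 + 886.63 + 9715.44 + 625.50 = 150335.61
Import duty = 150335.61 × 14.1% = 21197.32
Buyer bears: inland to port 328.81 + export clearance 273.75 + origin terminal 886.63 + freight 9715.44 + insurance 625.50 + delivery 2078.98 + duty 21197.32 = 35106.43
Landed cost = invoice 138505.48 + 35106.43 = 173611.91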